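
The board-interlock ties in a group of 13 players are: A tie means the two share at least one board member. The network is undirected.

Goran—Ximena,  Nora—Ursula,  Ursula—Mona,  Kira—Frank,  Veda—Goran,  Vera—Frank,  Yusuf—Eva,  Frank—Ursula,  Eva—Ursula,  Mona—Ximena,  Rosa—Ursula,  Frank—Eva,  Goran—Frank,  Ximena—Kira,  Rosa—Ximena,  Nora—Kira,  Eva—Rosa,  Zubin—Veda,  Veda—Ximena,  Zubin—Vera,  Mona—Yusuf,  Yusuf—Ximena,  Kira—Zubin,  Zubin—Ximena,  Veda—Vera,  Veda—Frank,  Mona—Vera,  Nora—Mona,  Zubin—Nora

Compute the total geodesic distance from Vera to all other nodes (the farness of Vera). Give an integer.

Distances from Vera: Eva:2, Frank:1, Goran:2, Kira:2, Mona:1, Nora:2, Rosa:3, Ursula:2, Veda:1, Ximena:2, Yusuf:2, Zubin:1.
Sum = 2 + 1 + 2 + 2 + 1 + 2 + 3 + 2 + 1 + 2 + 2 + 1 = 21.

21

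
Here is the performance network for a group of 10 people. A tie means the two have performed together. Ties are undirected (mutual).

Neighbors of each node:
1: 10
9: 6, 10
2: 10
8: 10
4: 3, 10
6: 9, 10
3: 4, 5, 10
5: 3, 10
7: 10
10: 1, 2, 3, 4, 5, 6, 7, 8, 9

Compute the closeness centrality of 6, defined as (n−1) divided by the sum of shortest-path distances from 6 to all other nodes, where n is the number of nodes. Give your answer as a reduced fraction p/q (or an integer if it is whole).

Distances from 6: 1:2, 2:2, 3:2, 4:2, 5:2, 7:2, 8:2, 9:1, 10:1. Sum = 16.
n = 10, so closeness = 9/16.

9/16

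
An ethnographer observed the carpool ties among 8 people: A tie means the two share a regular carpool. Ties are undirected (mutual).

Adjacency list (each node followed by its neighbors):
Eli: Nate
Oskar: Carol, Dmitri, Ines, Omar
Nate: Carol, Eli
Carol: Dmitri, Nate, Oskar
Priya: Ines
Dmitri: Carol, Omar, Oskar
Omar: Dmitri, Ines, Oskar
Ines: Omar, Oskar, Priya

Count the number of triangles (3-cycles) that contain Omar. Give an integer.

Omar's neighbors: Dmitri, Ines, and Oskar.
Neighbor pairs that are themselves tied: Omar–Dmitri–Oskar; Omar–Ines–Oskar. Each forms one triangle with Omar, for 2 in total.

2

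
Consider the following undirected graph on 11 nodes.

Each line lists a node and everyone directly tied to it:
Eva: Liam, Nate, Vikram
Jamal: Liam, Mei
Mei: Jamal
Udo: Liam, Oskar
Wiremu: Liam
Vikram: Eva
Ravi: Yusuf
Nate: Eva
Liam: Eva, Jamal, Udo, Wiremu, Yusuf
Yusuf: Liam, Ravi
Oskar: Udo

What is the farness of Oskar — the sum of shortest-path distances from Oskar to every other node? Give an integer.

31

Distances from Oskar: Eva:3, Jamal:3, Liam:2, Mei:4, Nate:4, Ravi:4, Udo:1, Vikram:4, Wiremu:3, Yusuf:3.
Sum = 3 + 3 + 2 + 4 + 4 + 4 + 1 + 4 + 3 + 3 = 31.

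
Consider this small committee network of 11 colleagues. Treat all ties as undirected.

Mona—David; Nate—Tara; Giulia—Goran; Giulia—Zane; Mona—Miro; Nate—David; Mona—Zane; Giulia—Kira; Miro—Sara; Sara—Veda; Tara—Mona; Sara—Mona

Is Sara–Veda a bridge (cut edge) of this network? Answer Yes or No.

Yes

Without the Sara–Veda edge there is no alternate route between Sara and Veda, so the network disconnects. It is a bridge.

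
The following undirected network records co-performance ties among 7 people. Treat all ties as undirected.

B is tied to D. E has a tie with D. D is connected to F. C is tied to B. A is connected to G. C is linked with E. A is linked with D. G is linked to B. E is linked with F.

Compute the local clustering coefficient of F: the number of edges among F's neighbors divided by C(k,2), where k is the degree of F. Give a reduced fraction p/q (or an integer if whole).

1

F's neighbors: D and E (k = 2).
Possible neighbor pairs: C(2,2) = 1. Edges among them: D–E → e = 1.
Clustering(F) = 1/1.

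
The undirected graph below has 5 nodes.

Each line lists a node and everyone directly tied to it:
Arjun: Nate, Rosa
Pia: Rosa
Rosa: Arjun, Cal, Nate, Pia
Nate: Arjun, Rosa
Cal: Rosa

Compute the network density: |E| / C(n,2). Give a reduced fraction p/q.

There are 5 edges and 5 nodes, so the maximum possible is C(5,2) = 10.
Density = 5/10 = 1/2.

1/2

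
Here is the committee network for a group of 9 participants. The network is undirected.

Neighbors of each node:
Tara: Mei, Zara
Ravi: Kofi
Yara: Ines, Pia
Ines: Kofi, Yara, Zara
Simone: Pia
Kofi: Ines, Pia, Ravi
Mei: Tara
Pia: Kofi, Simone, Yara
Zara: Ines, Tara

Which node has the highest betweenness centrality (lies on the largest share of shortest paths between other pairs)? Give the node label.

Ines

Unnormalized betweenness of each node: Ines:16, Kofi:11, Mei:0, Pia:8, Ravi:0, Simone:0, Tara:7, Yara:4, Zara:12.
Ines has the largest value, 16, making it the main broker — the node through which the most shortest paths run.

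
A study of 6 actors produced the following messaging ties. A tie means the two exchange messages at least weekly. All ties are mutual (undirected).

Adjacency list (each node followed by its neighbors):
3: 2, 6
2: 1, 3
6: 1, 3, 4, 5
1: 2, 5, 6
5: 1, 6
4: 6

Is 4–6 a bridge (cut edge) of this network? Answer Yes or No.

Without the 4–6 edge there is no alternate route between 4 and 6, so the network disconnects. It is a bridge.

Yes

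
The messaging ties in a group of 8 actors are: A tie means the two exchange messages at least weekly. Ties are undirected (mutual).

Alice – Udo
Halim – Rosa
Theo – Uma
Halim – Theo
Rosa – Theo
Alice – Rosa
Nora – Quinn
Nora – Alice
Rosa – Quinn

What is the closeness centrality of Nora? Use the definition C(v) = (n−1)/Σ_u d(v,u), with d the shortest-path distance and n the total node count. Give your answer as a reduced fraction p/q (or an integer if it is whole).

Distances from Nora: Alice:1, Halim:3, Quinn:1, Rosa:2, Theo:3, Udo:2, Uma:4. Sum = 16.
n = 8, so closeness = 7/16.

7/16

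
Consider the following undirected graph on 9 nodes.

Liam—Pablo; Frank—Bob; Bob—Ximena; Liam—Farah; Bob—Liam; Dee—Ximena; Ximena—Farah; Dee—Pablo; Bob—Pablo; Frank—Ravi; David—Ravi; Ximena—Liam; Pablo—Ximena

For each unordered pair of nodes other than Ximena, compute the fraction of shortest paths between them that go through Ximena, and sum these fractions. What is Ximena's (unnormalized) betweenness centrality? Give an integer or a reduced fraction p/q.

6

Pairs whose geodesics pass through Ximena — Bob–Dee: 1/2; Bob–Farah: 1/2; Pablo–Farah: 1/2; Dee–Farah: 1; Dee–Liam: 1/2; Dee–David: 1/2; Dee–Ravi: 1/2; Dee–Frank: 1/2; Farah–David: 1/2; Farah–Ravi: 1/2; Farah–Frank: 1/2.
All other pairs contribute 0.
Summing the contributions gives betweenness(Ximena) = 6.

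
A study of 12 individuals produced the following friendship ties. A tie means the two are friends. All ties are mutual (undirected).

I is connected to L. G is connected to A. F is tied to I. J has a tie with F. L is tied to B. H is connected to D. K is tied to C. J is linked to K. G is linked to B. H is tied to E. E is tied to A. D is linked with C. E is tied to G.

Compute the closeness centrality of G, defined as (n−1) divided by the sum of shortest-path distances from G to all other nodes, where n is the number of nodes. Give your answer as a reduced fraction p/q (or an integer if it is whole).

Distances from G: A:1, B:1, C:4, D:3, E:1, F:4, H:2, I:3, J:5, K:5, L:2. Sum = 31.
n = 12, so closeness = 11/31.

11/31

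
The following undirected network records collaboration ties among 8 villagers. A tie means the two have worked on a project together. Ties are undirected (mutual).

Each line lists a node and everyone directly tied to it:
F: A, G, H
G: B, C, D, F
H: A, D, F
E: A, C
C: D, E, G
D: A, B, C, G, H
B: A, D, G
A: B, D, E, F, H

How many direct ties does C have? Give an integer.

3

C is directly tied to D, E, and G. That is 3 neighbors, so the degree of C is 3.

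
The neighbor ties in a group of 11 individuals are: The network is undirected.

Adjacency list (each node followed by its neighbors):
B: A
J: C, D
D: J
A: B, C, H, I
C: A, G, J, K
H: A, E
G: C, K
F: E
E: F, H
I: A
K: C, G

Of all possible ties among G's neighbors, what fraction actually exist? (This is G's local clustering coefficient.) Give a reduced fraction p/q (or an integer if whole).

1

G's neighbors: C and K (k = 2).
Possible neighbor pairs: C(2,2) = 1. Edges among them: C–K → e = 1.
Clustering(G) = 1/1.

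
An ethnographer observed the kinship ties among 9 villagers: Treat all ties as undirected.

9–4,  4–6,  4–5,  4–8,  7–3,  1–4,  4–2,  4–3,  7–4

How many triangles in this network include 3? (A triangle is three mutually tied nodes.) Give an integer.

1

3's neighbors: 4 and 7.
Neighbor pairs that are themselves tied: 3–4–7. Each forms one triangle with 3, for 1 in total.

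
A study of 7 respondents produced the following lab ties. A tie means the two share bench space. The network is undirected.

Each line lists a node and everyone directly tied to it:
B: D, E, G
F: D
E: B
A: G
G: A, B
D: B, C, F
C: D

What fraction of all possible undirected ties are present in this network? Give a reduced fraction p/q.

There are 6 edges and 7 nodes, so the maximum possible is C(7,2) = 21.
Density = 6/21 = 2/7.

2/7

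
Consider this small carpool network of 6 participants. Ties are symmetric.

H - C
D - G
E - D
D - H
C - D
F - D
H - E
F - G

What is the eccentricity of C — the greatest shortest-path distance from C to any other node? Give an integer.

Distances from C: D:1, E:2, F:2, G:2, H:1.
The largest is 2 (to F, G, and E), so the eccentricity of C is 2.

2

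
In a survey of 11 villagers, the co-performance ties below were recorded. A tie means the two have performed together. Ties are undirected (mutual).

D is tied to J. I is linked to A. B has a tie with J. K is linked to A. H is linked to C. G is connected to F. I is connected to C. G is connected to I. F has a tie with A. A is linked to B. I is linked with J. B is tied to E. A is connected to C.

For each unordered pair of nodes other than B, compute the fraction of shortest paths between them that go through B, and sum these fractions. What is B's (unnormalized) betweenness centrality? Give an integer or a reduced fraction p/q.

Pairs whose geodesics pass through B — F–D: 1/3; F–E: 1; F–J: 1/3; G–E: 3/3; I–E: 2/2; H–E: 1; D–E: 1; D–K: 1/2; D–A: 1/2; E–K: 1; E–C: 1; E–J: 1; E–A: 1; K–J: 1/2 … (+1 more pairs).
All other pairs contribute 0.
Summing the contributions gives betweenness(B) = 35/3.

35/3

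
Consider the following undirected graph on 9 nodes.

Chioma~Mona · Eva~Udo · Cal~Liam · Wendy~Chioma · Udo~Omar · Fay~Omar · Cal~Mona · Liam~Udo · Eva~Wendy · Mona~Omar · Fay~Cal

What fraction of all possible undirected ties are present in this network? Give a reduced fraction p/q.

There are 11 edges and 9 nodes, so the maximum possible is C(9,2) = 36.
Density = 11/36.

11/36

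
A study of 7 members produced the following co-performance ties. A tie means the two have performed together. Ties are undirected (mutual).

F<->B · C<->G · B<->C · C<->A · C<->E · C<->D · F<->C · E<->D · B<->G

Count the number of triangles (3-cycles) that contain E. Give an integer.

E's neighbors: C and D.
Neighbor pairs that are themselves tied: E–C–D. Each forms one triangle with E, for 1 in total.

1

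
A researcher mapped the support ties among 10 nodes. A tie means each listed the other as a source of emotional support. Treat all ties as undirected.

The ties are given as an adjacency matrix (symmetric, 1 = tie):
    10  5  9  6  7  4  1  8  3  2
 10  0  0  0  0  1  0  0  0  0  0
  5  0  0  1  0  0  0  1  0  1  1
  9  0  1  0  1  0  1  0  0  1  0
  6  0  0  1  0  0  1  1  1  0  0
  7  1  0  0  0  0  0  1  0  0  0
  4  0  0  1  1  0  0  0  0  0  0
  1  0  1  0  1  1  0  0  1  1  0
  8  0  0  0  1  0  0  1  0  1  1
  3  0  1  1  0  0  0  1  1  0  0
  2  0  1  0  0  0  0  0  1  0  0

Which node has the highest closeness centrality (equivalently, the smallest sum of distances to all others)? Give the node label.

1

Farness (sum of distances to all others) for each node — 1:13, 2:20, 3:15, 4:20, 5:15, 6:15, 7:19, 8:15, 9:17, 10:27.
The smallest farness is 13, for 1, so 1 has the highest closeness.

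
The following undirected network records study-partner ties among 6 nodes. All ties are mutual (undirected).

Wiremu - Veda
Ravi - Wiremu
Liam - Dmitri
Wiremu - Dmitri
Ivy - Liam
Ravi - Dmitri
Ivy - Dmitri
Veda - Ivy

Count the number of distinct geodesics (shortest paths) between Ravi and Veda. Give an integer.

The shortest distance is 2, and the only length-2 path is Ravi–Wiremu–Veda. So there is exactly 1 shortest path.

1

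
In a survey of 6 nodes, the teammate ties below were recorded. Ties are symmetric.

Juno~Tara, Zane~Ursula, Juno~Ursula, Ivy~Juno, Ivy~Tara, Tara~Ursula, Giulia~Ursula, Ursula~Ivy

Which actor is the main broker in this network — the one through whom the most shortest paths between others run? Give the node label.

Unnormalized betweenness of each node: Giulia:0, Ivy:0, Juno:0, Tara:0, Ursula:7, Zane:0.
Ursula has the largest value, 7, making it the main broker — the node through which the most shortest paths run.

Ursula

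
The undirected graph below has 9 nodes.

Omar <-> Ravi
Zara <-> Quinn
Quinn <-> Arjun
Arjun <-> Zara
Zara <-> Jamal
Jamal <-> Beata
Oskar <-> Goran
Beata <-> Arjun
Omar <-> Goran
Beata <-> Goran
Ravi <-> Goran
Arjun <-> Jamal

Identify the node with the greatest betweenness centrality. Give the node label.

Goran

Unnormalized betweenness of each node: Arjun:8, Beata:16, Goran:17, Jamal:5/2, Omar:0, Oskar:0, Quinn:0, Ravi:0, Zara:1/2.
Goran has the largest value, 17, making it the main broker — the node through which the most shortest paths run.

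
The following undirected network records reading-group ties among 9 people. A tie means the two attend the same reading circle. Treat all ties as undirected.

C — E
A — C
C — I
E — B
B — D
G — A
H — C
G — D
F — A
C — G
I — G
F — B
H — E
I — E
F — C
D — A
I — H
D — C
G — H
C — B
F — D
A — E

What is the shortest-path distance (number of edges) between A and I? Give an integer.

One shortest route is A – C – I, which uses 2 edges, and A and I are not directly tied, so nothing shorter exists. So d(A,I) = 2.

2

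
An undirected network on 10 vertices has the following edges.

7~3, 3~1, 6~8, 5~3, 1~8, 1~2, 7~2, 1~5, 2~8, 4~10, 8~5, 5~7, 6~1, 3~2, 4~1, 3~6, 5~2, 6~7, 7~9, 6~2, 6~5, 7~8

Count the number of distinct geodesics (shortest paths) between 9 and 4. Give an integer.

The shortest distance is 4. The length-4 paths are: 9–7–5–1–4; 9–7–8–1–4; 9–7–2–1–4; 9–7–6–1–4; 9–7–3–1–4.
That gives 5 distinct shortest paths.

5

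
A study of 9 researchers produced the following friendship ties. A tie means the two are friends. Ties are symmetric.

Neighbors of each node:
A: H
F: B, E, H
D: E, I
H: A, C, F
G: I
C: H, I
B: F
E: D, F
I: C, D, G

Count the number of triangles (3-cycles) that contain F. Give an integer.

0

F's neighbors are B, E, and H, but none of them are tied to each other, so no triangle contains F.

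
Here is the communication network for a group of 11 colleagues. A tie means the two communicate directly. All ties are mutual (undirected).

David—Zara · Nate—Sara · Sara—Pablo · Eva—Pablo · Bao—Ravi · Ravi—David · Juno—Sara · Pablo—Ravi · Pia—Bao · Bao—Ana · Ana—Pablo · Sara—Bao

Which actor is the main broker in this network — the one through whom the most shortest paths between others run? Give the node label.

Sara

Unnormalized betweenness of each node: Ana:4/3, Bao:33/2, David:9, Eva:0, Juno:0, Nate:0, Pablo:33/2, Pia:0, Ravi:52/3, Sara:55/3, Zara:0.
Sara has the largest value, 55/3, making it the main broker — the node through which the most shortest paths run.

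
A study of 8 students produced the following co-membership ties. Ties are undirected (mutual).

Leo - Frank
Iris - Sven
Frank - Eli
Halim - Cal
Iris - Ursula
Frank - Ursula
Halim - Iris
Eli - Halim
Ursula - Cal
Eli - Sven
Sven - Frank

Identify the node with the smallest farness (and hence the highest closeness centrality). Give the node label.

Frank

Farness (sum of distances to all others) for each node — Cal:14, Eli:11, Frank:10, Halim:12, Iris:12, Leo:16, Sven:12, Ursula:11.
The smallest farness is 10, for Frank, so Frank has the highest closeness.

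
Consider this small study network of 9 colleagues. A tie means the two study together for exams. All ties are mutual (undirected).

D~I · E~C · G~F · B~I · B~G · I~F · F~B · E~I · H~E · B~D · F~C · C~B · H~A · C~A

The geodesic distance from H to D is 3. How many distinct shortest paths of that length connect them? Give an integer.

The shortest distance is 3, and the only length-3 path is H–E–I–D. So there is exactly 1 shortest path.

1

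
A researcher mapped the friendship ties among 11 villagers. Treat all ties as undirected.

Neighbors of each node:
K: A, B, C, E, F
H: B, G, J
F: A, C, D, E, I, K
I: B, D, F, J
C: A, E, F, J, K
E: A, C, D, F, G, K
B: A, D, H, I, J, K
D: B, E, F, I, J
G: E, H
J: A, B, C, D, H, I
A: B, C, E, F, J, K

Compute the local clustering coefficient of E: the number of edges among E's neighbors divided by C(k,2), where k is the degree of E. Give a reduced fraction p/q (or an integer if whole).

7/15

E's neighbors: A, C, D, F, G, and K (k = 6).
Possible neighbor pairs: C(6,2) = 15. Edges among them: A–C, A–F, A–K, C–F, C–K, D–F, F–K → e = 7.
Clustering(E) = 7/15.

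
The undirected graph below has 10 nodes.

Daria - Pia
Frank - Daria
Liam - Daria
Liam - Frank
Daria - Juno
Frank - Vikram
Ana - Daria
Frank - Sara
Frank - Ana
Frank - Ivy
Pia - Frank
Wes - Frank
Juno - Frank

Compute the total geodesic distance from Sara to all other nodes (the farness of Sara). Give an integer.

Distances from Sara: Ana:2, Daria:2, Frank:1, Ivy:2, Juno:2, Liam:2, Pia:2, Vikram:2, Wes:2.
Sum = 2 + 2 + 1 + 2 + 2 + 2 + 2 + 2 + 2 = 17.

17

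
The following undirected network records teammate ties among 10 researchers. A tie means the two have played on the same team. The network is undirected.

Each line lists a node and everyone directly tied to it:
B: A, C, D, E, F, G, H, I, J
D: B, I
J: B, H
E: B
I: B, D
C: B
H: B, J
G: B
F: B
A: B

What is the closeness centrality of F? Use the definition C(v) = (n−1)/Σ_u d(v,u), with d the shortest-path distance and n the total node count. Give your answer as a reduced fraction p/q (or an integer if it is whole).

9/17

Distances from F: A:2, B:1, C:2, D:2, E:2, G:2, H:2, I:2, J:2. Sum = 17.
n = 10, so closeness = 9/17.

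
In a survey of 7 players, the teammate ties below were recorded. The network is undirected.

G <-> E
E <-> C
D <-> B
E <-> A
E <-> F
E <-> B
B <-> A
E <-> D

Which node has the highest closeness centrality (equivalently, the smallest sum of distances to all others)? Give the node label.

E

Farness (sum of distances to all others) for each node — A:10, B:9, C:11, D:10, E:6, F:11, G:11.
The smallest farness is 6, for E, so E has the highest closeness.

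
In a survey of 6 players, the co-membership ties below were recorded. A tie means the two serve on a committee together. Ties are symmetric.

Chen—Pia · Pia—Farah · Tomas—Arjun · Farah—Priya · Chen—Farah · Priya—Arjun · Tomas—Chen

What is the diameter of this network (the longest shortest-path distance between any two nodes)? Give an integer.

Eccentricity of each node (its greatest distance to any other): Arjun:3, Chen:2, Farah:2, Pia:3, Priya:2, Tomas:2.
The maximum eccentricity is 3, realized for instance by the pair Arjun–Pia via Arjun – Tomas – Chen – Pia. So the diameter is 3.

3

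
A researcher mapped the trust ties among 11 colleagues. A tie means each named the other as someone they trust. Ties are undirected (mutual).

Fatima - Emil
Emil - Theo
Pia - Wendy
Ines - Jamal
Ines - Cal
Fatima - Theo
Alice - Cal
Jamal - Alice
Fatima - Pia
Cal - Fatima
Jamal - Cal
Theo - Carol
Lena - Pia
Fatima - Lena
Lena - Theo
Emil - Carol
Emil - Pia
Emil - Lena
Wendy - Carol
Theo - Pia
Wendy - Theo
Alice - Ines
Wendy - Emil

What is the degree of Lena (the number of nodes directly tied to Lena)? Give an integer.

4

Lena is directly tied to Emil, Fatima, Pia, and Theo. That is 4 neighbors, so the degree of Lena is 4.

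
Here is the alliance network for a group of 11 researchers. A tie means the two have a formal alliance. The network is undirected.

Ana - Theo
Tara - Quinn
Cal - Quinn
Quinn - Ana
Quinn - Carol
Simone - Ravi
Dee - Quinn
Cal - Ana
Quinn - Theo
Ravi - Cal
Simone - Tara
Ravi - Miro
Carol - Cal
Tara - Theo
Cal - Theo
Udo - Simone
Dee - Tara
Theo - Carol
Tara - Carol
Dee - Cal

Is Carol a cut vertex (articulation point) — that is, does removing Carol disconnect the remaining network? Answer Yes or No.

No

Even without Carol, every remaining node can still reach every other (the residual graph is connected), so Carol is not a cut vertex.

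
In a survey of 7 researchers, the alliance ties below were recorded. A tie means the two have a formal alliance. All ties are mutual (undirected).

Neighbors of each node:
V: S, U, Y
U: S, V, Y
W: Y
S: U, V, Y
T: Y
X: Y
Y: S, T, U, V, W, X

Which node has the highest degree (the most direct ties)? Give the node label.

Y

Degrees — S:3, T:1, U:3, V:3, W:1, X:1, Y:6.
The maximum is 6, attained only by Y.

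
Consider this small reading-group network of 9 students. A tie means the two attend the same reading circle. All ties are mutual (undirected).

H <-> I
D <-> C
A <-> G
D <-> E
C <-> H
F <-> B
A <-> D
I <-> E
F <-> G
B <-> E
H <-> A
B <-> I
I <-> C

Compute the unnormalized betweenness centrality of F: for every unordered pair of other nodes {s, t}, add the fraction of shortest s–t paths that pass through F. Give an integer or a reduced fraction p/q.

7/3

Pairs whose geodesics pass through F — B–G: 1; B–A: 1/3; G–I: 1/2; G–E: 1/2.
All other pairs contribute 0.
Summing the contributions gives betweenness(F) = 7/3.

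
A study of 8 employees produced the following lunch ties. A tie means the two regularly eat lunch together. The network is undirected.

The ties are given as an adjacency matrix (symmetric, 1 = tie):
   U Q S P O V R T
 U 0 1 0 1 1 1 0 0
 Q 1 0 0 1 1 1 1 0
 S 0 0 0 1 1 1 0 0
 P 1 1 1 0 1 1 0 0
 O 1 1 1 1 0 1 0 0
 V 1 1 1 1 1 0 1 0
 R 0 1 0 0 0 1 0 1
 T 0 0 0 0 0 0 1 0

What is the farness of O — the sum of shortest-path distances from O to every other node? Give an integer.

Distances from O: P:1, Q:1, R:2, S:1, T:3, U:1, V:1.
Sum = 1 + 1 + 2 + 1 + 3 + 1 + 1 = 10.

10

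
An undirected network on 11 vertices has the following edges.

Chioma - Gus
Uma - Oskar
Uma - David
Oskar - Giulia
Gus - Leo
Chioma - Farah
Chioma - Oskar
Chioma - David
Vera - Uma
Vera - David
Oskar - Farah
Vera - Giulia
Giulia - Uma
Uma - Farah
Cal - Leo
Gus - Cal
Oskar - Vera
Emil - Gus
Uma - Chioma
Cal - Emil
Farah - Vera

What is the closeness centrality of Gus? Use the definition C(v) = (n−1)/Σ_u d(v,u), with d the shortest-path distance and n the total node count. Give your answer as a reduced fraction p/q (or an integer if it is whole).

5/9

Distances from Gus: Cal:1, Chioma:1, David:2, Emil:1, Farah:2, Giulia:3, Leo:1, Oskar:2, Uma:2, Vera:3. Sum = 18.
n = 11, so closeness = 10/18 = 5/9.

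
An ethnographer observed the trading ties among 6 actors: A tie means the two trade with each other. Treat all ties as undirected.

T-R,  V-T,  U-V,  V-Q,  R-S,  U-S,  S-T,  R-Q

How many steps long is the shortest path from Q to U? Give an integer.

One shortest route is Q – V – U, which uses 2 edges, and Q and U are not directly tied, so nothing shorter exists. So d(Q,U) = 2.

2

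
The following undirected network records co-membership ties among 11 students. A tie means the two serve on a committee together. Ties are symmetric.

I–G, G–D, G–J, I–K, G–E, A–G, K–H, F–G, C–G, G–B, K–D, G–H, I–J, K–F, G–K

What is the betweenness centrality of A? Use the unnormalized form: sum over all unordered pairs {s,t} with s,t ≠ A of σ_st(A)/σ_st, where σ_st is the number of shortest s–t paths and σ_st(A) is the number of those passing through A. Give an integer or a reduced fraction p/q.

No shortest path between any pair of other nodes passes through A.
Summing the contributions gives betweenness(A) = 0.

0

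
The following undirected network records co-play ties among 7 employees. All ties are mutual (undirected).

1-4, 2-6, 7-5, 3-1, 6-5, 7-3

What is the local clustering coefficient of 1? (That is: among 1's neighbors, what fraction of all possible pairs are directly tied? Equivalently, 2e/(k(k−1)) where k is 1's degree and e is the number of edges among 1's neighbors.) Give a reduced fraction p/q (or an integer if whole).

0

1's neighbors: 3 and 4 (k = 2).
Possible neighbor pairs: C(2,2) = 1. Edges among them: none → e = 0.
Clustering(1) = 0/1.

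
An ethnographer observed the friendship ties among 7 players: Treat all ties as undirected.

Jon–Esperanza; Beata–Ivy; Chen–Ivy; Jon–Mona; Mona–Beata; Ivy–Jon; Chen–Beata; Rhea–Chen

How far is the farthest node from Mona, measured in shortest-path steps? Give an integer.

Distances from Mona: Beata:1, Chen:2, Esperanza:2, Ivy:2, Jon:1, Rhea:3.
The largest is 3 (to Rhea), so the eccentricity of Mona is 3.

3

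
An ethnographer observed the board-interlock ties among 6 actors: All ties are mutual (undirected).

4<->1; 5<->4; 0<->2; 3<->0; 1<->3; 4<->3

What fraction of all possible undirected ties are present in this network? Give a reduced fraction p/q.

There are 6 edges and 6 nodes, so the maximum possible is C(6,2) = 15.
Density = 6/15 = 2/5.

2/5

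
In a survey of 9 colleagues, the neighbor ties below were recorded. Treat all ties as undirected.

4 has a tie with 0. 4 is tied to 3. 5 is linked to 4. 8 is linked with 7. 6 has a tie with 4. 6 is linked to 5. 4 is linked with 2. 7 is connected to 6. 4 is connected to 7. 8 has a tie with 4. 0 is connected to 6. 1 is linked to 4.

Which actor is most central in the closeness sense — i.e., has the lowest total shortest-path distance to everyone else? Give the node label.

4

Farness (sum of distances to all others) for each node — 0:14, 1:15, 2:15, 3:15, 4:8, 5:14, 6:12, 7:13, 8:14.
The smallest farness is 8, for 4, so 4 has the highest closeness.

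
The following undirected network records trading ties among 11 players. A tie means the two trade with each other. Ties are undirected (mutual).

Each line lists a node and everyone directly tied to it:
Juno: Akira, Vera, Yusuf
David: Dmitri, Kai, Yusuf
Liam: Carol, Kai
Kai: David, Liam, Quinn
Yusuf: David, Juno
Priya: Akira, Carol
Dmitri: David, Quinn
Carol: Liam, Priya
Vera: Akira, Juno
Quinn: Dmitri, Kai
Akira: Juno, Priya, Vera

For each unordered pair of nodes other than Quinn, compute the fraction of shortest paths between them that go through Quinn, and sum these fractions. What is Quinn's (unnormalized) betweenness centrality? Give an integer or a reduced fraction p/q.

11/6

Pairs whose geodesics pass through Quinn — Kai–Dmitri: 1/2; Liam–Dmitri: 1/2; Carol–Dmitri: 1/2; Priya–Dmitri: 1/3.
All other pairs contribute 0.
Summing the contributions gives betweenness(Quinn) = 11/6.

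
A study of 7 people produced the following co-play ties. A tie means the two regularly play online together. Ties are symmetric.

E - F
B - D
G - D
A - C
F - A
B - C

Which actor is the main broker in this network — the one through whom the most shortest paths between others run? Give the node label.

Unnormalized betweenness of each node: A:8, B:8, C:9, D:5, E:0, F:5, G:0.
C has the largest value, 9, making it the main broker — the node through which the most shortest paths run.

C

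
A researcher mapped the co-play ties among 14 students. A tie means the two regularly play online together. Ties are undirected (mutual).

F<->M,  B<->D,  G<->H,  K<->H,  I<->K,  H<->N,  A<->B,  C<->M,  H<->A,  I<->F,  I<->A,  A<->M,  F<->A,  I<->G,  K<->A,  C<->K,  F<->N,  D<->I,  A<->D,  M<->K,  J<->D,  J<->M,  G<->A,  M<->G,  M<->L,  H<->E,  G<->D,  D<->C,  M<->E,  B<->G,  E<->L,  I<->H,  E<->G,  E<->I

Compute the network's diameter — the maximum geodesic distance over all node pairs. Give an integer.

3

Eccentricity of each node (its greatest distance to any other): A:2, B:3, C:3, D:3, E:2, F:2, G:2, H:3, I:2, J:3, K:2, L:3, M:2, N:3.
The maximum eccentricity is 3, realized for instance by the pair C–N via C – M – F – N. So the diameter is 3.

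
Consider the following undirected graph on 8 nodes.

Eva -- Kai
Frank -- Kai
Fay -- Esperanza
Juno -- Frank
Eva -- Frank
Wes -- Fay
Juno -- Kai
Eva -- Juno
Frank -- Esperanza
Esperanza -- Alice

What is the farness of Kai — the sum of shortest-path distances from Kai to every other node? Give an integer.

15

Distances from Kai: Alice:3, Esperanza:2, Eva:1, Fay:3, Frank:1, Juno:1, Wes:4.
Sum = 3 + 2 + 1 + 3 + 1 + 1 + 4 = 15.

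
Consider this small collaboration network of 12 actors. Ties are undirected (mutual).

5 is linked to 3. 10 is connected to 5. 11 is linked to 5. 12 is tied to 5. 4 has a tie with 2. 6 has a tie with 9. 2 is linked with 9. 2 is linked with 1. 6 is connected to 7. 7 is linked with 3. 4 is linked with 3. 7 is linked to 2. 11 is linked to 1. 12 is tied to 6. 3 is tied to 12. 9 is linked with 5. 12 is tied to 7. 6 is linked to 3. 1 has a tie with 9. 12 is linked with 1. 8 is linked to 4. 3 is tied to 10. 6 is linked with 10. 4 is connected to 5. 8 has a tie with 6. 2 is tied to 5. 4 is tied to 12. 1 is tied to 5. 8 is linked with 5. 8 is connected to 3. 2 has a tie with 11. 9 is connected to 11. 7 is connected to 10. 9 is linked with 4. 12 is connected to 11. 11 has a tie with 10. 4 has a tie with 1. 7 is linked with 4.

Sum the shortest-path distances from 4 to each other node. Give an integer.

14

Distances from 4: 1:1, 2:1, 3:1, 5:1, 6:2, 7:1, 8:1, 9:1, 10:2, 11:2, 12:1.
Sum = 1 + 1 + 1 + 1 + 2 + 1 + 1 + 1 + 2 + 2 + 1 = 14.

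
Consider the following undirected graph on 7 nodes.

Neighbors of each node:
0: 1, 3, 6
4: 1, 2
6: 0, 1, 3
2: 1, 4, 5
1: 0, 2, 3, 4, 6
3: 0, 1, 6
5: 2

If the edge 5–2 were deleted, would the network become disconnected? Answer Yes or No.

Yes

Without the 5–2 edge there is no alternate route between 5 and 2, so the network disconnects. It is a bridge.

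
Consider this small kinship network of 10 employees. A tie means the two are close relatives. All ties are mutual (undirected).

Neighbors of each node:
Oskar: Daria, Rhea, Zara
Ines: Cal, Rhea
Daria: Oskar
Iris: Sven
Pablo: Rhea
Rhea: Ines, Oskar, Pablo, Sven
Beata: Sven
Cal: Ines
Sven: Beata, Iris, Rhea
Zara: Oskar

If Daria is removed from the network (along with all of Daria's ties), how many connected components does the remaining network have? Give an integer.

1

Daria's neighbors (Oskar) remain reachable from one another through other ties, so the rest of the network stays in one piece.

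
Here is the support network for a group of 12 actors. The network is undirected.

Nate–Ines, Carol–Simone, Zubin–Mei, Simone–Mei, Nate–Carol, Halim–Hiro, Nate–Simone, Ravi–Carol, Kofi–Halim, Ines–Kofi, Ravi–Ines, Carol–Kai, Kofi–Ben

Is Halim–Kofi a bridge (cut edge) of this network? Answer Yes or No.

Yes

Without the Halim–Kofi edge there is no alternate route between Halim and Kofi, so the network disconnects. It is a bridge.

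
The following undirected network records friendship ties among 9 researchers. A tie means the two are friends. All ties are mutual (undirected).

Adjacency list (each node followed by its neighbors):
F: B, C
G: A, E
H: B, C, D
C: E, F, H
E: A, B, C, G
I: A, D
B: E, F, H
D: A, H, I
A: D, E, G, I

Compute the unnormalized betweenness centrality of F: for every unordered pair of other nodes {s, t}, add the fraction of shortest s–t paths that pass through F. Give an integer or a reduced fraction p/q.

Pairs whose geodesics pass through F — B–C: 1/3.
All other pairs contribute 0.
Summing the contributions gives betweenness(F) = 1/3.

1/3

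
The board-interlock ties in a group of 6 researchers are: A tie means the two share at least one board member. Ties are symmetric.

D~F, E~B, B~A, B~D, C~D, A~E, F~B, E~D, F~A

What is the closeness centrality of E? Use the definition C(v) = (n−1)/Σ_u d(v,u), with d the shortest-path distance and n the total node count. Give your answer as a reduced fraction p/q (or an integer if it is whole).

Distances from E: A:1, B:1, C:2, D:1, F:2. Sum = 7.
n = 6, so closeness = 5/7.

5/7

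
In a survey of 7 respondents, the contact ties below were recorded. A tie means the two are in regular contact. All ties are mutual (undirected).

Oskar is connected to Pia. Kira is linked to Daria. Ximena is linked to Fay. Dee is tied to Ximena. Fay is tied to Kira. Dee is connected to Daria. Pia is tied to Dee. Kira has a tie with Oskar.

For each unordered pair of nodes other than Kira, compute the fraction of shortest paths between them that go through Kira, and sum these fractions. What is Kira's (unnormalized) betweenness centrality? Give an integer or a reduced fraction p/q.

Pairs whose geodesics pass through Kira — Ximena–Oskar: 1/2; Fay–Pia: 1/2; Fay–Oskar: 1; Fay–Daria: 1; Oskar–Daria: 1.
All other pairs contribute 0.
Summing the contributions gives betweenness(Kira) = 4.

4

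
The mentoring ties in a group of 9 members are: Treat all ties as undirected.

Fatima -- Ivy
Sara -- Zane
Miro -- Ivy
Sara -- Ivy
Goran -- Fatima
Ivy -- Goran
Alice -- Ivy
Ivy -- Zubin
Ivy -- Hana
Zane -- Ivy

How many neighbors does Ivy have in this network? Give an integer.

Ivy is directly tied to Alice, Fatima, Goran, Hana, Miro, Sara, Zane, and Zubin. That is 8 neighbors, so the degree of Ivy is 8.

8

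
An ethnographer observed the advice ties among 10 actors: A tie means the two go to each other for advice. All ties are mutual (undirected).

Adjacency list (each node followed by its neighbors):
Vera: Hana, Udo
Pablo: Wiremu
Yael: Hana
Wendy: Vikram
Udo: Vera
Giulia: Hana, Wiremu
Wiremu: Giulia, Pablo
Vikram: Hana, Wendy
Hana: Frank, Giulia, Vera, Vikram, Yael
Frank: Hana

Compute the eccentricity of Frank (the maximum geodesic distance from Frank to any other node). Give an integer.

4

Distances from Frank: Giulia:2, Hana:1, Pablo:4, Udo:3, Vera:2, Vikram:2, Wendy:3, Wiremu:3, Yael:2.
The largest is 4 (to Pablo), so the eccentricity of Frank is 4.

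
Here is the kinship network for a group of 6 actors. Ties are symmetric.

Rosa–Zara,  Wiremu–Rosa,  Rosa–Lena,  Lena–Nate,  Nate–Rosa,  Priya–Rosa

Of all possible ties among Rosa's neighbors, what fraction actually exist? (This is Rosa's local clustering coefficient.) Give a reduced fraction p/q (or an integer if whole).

1/10

Rosa's neighbors: Lena, Nate, Priya, Wiremu, and Zara (k = 5).
Possible neighbor pairs: C(5,2) = 10. Edges among them: Lena–Nate → e = 1.
Clustering(Rosa) = 1/10.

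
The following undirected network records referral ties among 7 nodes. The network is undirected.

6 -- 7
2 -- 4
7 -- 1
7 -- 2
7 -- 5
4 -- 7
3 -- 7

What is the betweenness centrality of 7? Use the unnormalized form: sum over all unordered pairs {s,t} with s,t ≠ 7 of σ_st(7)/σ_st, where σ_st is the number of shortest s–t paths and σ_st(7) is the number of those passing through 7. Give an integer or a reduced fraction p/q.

Pairs whose geodesics pass through 7 — 3–1: 1; 3–6: 1; 3–5: 1; 3–4: 1; 3–2: 1; 1–6: 1; 1–5: 1; 1–4: 1; 1–2: 1; 6–5: 1; 6–4: 1; 6–2: 1; 5–4: 1; 5–2: 1.
All other pairs contribute 0.
Summing the contributions gives betweenness(7) = 14.

14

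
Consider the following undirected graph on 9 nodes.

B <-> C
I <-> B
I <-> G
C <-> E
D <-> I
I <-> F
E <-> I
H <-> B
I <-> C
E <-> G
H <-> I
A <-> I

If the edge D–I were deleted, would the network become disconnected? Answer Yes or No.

Yes

Without the D–I edge there is no alternate route between D and I, so the network disconnects. It is a bridge.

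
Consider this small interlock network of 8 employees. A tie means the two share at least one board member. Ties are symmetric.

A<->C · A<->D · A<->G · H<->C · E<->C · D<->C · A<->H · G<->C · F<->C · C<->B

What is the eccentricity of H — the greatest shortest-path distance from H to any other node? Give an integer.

2

Distances from H: A:1, B:2, C:1, D:2, E:2, F:2, G:2.
The largest is 2 (to E, D, B, F, and G), so the eccentricity of H is 2.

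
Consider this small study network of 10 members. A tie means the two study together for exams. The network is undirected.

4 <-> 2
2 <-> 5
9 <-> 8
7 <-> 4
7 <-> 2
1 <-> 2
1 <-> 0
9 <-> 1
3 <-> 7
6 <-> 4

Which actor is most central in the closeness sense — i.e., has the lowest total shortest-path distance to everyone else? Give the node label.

2

Farness (sum of distances to all others) for each node — 0:25, 1:17, 2:15, 3:27, 4:19, 5:23, 6:27, 7:19, 8:31, 9:23.
The smallest farness is 15, for 2, so 2 has the highest closeness.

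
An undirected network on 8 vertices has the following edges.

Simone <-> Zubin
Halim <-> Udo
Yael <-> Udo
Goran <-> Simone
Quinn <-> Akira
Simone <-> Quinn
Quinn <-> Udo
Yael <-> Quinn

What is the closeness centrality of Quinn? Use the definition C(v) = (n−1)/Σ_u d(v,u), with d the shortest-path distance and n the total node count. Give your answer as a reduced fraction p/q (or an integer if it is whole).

Distances from Quinn: Akira:1, Goran:2, Halim:2, Simone:1, Udo:1, Yael:1, Zubin:2. Sum = 10.
n = 8, so closeness = 7/10.

7/10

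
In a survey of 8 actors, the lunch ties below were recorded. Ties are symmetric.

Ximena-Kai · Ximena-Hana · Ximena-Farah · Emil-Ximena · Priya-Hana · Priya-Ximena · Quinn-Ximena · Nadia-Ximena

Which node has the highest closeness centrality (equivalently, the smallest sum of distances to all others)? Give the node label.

Ximena

Farness (sum of distances to all others) for each node — Emil:13, Farah:13, Hana:12, Kai:13, Nadia:13, Priya:12, Quinn:13, Ximena:7.
The smallest farness is 7, for Ximena, so Ximena has the highest closeness.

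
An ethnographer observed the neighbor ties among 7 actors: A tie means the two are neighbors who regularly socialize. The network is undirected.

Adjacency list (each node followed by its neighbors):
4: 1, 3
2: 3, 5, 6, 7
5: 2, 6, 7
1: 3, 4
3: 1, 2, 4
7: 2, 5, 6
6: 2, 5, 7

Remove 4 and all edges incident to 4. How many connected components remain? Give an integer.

4's neighbors (1 and 3) remain reachable from one another through other ties, so the rest of the network stays in one piece.

1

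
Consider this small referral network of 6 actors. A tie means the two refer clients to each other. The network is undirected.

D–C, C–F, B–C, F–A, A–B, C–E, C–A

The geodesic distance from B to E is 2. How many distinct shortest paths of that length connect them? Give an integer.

1

The shortest distance is 2, and the only length-2 path is B–C–E. So there is exactly 1 shortest path.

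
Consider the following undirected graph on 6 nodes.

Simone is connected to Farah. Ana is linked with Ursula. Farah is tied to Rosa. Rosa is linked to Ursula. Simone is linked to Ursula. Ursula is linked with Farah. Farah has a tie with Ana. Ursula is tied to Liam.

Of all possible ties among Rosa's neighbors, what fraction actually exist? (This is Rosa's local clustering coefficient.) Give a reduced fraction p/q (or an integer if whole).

Rosa's neighbors: Farah and Ursula (k = 2).
Possible neighbor pairs: C(2,2) = 1. Edges among them: Farah–Ursula → e = 1.
Clustering(Rosa) = 1/1.

1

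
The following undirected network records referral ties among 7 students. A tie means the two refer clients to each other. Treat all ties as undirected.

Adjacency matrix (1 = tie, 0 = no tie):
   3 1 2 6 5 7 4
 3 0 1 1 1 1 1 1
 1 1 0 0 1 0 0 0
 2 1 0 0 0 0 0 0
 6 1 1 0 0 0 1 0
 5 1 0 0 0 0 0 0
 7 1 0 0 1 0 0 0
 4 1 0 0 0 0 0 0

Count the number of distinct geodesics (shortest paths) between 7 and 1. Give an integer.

The shortest distance is 2. The length-2 paths are: 7–3–1; 7–6–1.
That gives 2 distinct shortest paths.

2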